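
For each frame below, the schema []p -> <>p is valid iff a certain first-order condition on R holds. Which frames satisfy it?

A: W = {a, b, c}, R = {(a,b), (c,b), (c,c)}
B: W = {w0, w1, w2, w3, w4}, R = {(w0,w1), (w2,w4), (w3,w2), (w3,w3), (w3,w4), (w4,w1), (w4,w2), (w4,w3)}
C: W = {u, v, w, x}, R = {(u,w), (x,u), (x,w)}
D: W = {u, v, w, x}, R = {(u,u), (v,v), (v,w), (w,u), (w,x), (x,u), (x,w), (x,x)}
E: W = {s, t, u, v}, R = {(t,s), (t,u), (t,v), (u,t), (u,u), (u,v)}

D

The schema corresponds to seriality: forall x exists y Rxy.
A: fails — world b has no successor.
B: fails — world w1 has no successor.
C: fails — world v has no successor.
D: ✓.
E: fails — world s has no successor.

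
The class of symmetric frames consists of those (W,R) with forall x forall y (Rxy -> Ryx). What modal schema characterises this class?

A defining formula is q → □◇q (the B axiom).
Suppose q→□◇q is valid. Take Rxy and set V(q)={x}. Then q at x, so □◇q at x, so ◇q at y, so some z with Ryz has q; z=x, i.e. Ryx.

q → □◇q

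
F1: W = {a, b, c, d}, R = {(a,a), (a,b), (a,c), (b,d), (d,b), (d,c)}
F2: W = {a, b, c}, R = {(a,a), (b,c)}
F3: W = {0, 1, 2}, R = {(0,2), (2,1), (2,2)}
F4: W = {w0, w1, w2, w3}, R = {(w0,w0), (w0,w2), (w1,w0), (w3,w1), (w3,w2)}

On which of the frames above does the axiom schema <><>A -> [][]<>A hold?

This is the axiom for a generalized confluence (Geach) condition; its first-order frame correspondent is forall x forall y forall z ((x R^2 y & x R^2 z) -> exists w (y = w & zRw)).
F1: fails — aR²a, aR²b but no w with a=w and bRw.
F2: ✓.
F3: fails — 0R²1, 0R²1 but no w with 1=w and 1Rw.
F4: fails — w0R²w0, w0R²w2 but no w with w0=w and w2Rw.
Valid on: F2.

F2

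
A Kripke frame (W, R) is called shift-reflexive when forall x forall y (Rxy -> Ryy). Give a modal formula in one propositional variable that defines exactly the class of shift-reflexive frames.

This is shift-reflexivity; the standard corresponding axiom is T□: □(□s → s).
Suppose □(□s→s) is valid. Take Rxy and set V(s)={w : Ryw}. Then at y, □s holds; since □(□s→s) at x, □s→s at y, so s at y, i.e. Ryy.

□(□s → s)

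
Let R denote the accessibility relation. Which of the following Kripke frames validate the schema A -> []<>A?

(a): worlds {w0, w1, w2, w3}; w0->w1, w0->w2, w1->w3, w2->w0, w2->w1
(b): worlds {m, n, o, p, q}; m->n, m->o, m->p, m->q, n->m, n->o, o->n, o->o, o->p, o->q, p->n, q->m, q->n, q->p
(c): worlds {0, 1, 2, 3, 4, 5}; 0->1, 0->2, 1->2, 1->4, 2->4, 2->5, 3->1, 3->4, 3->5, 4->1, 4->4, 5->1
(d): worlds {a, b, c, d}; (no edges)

The schema corresponds to symmetry: forall x forall y (Rxy -> Ryx).
(a): fails — Rw1w3 but not Rw3w1.
(b): fails — Rop but not Rpo.
(c): fails — R34 but not R43.
(d): ✓.

(d)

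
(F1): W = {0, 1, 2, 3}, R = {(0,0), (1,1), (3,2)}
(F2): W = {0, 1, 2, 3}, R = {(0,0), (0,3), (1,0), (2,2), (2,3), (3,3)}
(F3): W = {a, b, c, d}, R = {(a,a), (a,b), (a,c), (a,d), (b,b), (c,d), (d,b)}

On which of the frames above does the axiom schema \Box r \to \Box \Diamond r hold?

The schema corresponds to a generalized confluence (Geach) condition: \forall x \forall z (xRz \to \exists w (xRw \wedge zRw)).
(F1): fails — 3R2 but no w with 3Rw and 2Rw.
(F2): condition met.
(F3): fails — cRd but no w with cRw and dRw.
Valid on: (F2).

(F2)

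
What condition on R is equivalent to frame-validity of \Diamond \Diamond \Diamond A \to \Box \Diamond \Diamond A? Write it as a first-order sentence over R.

\forall x \forall y \forall z ((x R^3 y \wedge xRz) \to \exists w (y = w \wedge z R^2 w))

This is a Sahlqvist (Geach-type) schema ◇^3□^0A → □^1◇^2A.
Minimal-valuation argument: fix x; take any y with xR^3y and any z with xR^1z. Set V(A) to the set of worlds R-reachable from y in exactly 0 steps. Then □^0A holds at y, so the antecedent holds at x; validity forces ◇^2A at z, giving a w with zR^2w and yR^0w.
First-order correspondent: \forall x \forall y \forall z ((x R^3 y \wedge xRz) \to \exists w (y = w \wedge z R^2 w)).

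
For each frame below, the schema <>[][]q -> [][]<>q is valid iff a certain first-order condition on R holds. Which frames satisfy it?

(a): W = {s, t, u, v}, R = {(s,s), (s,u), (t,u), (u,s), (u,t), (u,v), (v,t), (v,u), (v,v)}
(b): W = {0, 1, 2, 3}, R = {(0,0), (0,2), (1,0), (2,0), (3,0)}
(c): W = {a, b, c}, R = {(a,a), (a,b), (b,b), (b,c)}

(b)

Frame correspondent (Sahlqvist): forall x forall y forall z ((xRy & x R^2 z) -> exists w (y R^2 w & zRw)) — i.e. a generalized confluence (Geach) condition.
(a): fails — uRt, uR²t but no w with tR²w and tRw.
(b): ✓.
(c): fails — aRa, aR²c but no w with aR²w and cRw.
Valid on: (b).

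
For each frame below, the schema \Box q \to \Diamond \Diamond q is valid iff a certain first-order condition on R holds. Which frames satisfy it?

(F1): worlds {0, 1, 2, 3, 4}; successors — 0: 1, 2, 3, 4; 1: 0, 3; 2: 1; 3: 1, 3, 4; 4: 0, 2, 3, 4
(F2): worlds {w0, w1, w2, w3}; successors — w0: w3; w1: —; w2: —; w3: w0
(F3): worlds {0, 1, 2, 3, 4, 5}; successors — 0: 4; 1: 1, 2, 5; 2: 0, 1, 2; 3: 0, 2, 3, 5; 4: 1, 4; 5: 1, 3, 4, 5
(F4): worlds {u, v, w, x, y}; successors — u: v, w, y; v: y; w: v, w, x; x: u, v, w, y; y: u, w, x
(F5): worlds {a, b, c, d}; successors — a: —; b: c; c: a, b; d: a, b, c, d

The schema corresponds to a generalized confluence (Geach) condition: \forall x \exists w (xRw \wedge x R^2 w).
(F1): fails — at 2 but no w with 2Rw and 2R²w.
(F2): fails — at w0 but no w with w0Rw and w0R²w.
(F3): holds.
(F4): fails — at v but no t with vRt and vR²t.
(F5): fails — at a but no w with aRw and aR²w.

(F3)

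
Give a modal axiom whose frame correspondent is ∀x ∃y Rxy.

□ψ → ◇ψ

A defining formula is □ψ → ◇ψ (the D axiom).
Suppose □ψ→◇ψ is valid. At any x set V(ψ)=W. Then □ψ at x, so ◇ψ at x, so x has a successor.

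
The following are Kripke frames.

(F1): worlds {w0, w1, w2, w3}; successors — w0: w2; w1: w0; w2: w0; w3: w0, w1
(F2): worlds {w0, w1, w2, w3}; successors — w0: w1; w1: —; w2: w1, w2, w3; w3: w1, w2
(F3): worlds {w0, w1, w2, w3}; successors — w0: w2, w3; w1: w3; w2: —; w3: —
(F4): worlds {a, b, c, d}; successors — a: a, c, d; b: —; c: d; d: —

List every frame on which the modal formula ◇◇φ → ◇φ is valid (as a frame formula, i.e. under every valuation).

(F3), (F4)

Frame correspondent (Sahlqvist): ∀x ∀y ∀z (Rxy ∧ Ryz → Rxz) — i.e. transitivity.
(F1): fails — Rw1w0 and Rw0w2 but not Rw1w2.
(F2): fails — Rw3w2 and Rw2w3 but not Rw3w3.
(F3): condition met.
(F4): condition met.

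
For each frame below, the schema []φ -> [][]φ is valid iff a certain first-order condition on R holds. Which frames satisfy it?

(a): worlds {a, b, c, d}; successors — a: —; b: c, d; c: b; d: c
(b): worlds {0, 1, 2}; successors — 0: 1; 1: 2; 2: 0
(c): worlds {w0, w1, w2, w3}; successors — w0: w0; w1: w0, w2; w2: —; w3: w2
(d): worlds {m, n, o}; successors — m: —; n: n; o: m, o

(c), (d)

Frame correspondent (Sahlqvist): forall x forall y forall z (Rxy & Ryz -> Rxz) — i.e. transitivity.
(a): fails — Rbc and Rcb but not Rbb.
(b): fails — R12 and R20 but not R10.
(c): ✓.
(d): ✓.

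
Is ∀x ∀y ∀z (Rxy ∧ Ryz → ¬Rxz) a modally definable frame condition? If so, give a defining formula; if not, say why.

No — not modally definable

Any modally definable frame class is closed under surjective bounded morphisms.
The 3-cycle (worlds 0,1,2 with 0→1→2→0) is intransitive. Mapping every world to a single reflexive point • is a surjective bounded morphism; the reflexive point is not intransitive (R••∧R•• but R••).
So the class is not modally definable.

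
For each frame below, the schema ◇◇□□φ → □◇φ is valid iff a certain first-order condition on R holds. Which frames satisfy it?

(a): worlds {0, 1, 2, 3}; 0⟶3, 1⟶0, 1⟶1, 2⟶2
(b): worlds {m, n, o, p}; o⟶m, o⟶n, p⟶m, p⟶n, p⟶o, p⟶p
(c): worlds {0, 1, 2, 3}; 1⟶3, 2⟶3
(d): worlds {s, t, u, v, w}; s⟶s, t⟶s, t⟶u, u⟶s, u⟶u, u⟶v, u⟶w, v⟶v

This is the axiom for a generalized confluence (Geach) condition; its first-order frame correspondent is ∀x ∀y ∀z ((xR²y ∧ xRz) → ∃w (yR²w ∧ zRw)).
(a): fails — 1R²0, 1R0 but no w with 0R²w and 0Rw.
(b): fails — pR²m, pRm but no w with mR²w and mRw.
(c): satisfies the condition.
(d): fails — tR²v, tRs but no w* with vR²w* and sRw*.
Valid on: (c).

(c)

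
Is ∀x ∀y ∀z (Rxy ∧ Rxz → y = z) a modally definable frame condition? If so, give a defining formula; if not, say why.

Yes, by ◇q → □q

The condition is partial functionality. A defining modal formula is ◇q → □q.
Suppose ◇q→□q is valid. Take Rxy, Rxz and set V(q)={y}. Then ◇q at x, so □q at x, so q at z, i.e. z=y.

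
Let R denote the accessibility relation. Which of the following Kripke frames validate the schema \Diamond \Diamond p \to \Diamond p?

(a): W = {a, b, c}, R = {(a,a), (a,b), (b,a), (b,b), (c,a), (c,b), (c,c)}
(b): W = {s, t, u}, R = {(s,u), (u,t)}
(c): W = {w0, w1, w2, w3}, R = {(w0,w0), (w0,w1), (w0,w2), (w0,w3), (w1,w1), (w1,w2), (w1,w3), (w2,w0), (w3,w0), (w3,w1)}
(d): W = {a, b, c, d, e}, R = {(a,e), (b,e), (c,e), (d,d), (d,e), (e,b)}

This is the axiom for transitivity; its first-order frame correspondent is \forall x \forall y \forall z (Rxy \wedge Ryz \to Rxz).
(a): condition met.
(b): fails — Rsu and Rut but not Rst.
(c): fails — Rw1w2 and Rw2w0 but not Rw1w0.
(d): fails — Reb and Rbe but not Ree.
Valid on: (a).

(a)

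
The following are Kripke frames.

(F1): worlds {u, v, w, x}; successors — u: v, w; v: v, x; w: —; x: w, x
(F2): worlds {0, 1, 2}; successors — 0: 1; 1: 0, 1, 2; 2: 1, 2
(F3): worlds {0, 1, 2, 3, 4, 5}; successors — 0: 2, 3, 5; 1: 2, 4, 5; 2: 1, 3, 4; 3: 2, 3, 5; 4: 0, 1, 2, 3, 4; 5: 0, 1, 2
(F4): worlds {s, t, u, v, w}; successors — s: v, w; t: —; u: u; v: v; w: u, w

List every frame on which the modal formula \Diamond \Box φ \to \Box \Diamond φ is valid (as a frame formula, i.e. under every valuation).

The schema corresponds to convergence: \forall x \forall y \forall z (Rxy \wedge Rxz \to \exists w (Ryw \wedge Rzw)).
(F1): fails — Ruv and Ruw but v and w have no common successor.
(F2): satisfies the condition.
(F3): satisfies the condition.
(F4): fails — Rsv and Rsw but v and w have no common successor.
Valid on: (F2), (F3).

(F2), (F3)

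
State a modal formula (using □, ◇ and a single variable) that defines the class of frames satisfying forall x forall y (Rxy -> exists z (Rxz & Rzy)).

This is density; the standard corresponding axiom is C4: □□p → □p.
Suppose □□p→□p is valid. Take Rxy and set V(p)={w : xR²w}. Then □□p at x, so □p at x, so p at y, i.e. ∃z(Rxz∧Rzy).

□□p → □p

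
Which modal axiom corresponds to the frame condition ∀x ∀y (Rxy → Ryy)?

This is shift-reflexivity; the standard corresponding axiom is T□: □(□p → p).
Suppose □(□p→p) is valid. Take Rxy and set V(p)={w : Ryw}. Then at y, □p holds; since □(□p→p) at x, □p→p at y, so p at y, i.e. Ryy.

□(□p → p)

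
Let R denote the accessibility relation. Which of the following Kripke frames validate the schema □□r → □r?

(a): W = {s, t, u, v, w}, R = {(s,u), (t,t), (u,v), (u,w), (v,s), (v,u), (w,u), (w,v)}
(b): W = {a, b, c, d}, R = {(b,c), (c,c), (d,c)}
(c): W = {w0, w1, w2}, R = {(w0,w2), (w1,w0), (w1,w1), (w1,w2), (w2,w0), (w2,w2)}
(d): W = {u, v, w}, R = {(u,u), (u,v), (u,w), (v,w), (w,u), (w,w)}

Frame correspondent (Sahlqvist): ∀x ∀y (Rxy → ∃z (Rxz ∧ Rzy)) — i.e. density.
(a): fails — Ruw but no z with Ruz and Rzw.
(b): ✓.
(c): ✓.
(d): ✓.

(b), (c), (d)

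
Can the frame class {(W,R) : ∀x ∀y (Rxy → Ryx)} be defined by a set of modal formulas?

Yes — defined by p → □◇p

This is a Sahlqvist condition; the B axiom p → □◇p defines it.
Suppose p→□◇p is valid. Take Rxy and set V(p)={x}. Then p at x, so □◇p at x, so ◇p at y, so some z with Ryz has p; z=x, i.e. Ryx.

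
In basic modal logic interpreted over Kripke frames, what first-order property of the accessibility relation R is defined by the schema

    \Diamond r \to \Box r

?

Partial functionality

Suppose ◇r→□r is valid. Take Rxy, Rxz and set V(r)={y}. Then ◇r at x, so □r at x, so r at z, i.e. z=y.
Conversely, any frame satisfying \forall x \forall y \forall z (Rxy \wedge Rxz \to y = z) validates the schema.
So the correspondent is partial functionality.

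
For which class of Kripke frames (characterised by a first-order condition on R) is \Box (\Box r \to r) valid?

This schema is the T□ axiom.
It corresponds to shift-reflexivity: \forall x \forall y (Rxy \to Ryy).

shift-reflexivity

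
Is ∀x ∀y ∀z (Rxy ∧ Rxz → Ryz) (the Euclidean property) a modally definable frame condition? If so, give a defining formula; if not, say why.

Definable; ◇q → □◇q defines it

This is a Sahlqvist condition; the 5 axiom ◇q → □◇q defines it.
Suppose ◇q→□◇q is valid. Take Rxy, Rxz and set V(q)={y}. Then ◇q at x, so □◇q at x, so ◇q at z, so some w with Rzw has q; w=y, i.e. Rzy. By symmetry of the argument, Ryz.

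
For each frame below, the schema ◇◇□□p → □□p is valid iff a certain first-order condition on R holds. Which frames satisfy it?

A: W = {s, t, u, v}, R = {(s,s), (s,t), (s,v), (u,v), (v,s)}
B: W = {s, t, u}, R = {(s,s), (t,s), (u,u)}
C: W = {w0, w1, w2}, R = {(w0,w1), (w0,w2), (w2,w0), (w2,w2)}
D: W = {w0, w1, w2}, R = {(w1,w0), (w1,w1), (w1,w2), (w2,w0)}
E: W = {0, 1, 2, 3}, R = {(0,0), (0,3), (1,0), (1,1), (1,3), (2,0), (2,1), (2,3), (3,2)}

Frame correspondent (Sahlqvist): ∀x ∀y ∀z ((xR²y ∧ xR²z) → ∃w (yR²w ∧ z = w)) — i.e. a generalized confluence (Geach) condition.
A: fails — sR²t, sR²s but no w with tR²w and s=w.
B: satisfies the condition.
C: fails — w2R²w0, w2R²w1 but no w with w0R²w and w1=w.
D: fails — w1R²w0, w1R²w0 but no w with w0R²w and w0=w.
E: fails — 0R²3, 0R²2 but no w with 3R²w and 2=w.
Valid on: B.

B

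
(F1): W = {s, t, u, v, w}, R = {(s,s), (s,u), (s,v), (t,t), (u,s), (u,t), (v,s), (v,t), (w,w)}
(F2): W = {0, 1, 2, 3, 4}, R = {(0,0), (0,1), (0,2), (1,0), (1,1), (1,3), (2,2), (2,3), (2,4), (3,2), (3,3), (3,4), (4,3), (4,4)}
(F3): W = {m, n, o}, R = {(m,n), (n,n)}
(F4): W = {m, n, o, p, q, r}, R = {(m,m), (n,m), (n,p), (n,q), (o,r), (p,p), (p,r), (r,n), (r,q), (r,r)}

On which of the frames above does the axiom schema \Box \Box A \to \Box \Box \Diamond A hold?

(F1), (F2), (F3)

The schema corresponds to a generalized confluence (Geach) condition: \forall x \forall z (x R^2 z \to \exists w (x R^2 w \wedge zRw)).
(F1): holds.
(F2): holds.
(F3): holds.
(F4): fails — oR²q but no w with oR²w and qRw.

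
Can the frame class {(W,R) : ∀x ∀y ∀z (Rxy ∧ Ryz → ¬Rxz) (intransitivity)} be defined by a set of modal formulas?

No — not modally definable

If a class were modally definable it would be closed under surjective bounded morphisms (Goldblatt–Thomason).
The 7-cycle (worlds 0,1,2,3,4,5,6 with 0→1→2→3→4→5→6→0) is intransitive. Mapping every world to a single reflexive point • is a surjective bounded morphism; the reflexive point is not intransitive (R••∧R•• but R••).
So no modal formula (or set of formulas) defines exactly the intransitive frames.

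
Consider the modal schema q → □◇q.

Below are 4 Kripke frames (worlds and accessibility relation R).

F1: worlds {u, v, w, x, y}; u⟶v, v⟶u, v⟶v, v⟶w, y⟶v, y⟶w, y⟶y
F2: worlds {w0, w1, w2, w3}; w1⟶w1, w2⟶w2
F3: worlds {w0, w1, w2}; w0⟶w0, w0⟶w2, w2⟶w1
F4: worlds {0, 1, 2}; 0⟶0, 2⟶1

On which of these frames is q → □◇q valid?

F2

Frame correspondent (Sahlqvist): ∀x ∀y (Rxy → Ryx) — i.e. symmetry.
F1: fails — Rvw but not Rwv.
F2: holds.
F3: fails — Rw0w2 but not Rw2w0.
F4: fails — R21 but not R12.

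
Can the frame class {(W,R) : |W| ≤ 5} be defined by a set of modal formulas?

Modal frame validity is preserved under disjoint unions.
Any modal formula valid on each of 6 disjoint one-world frames is valid on their disjoint union (validity is preserved under disjoint unions). Each one-world frame has |W|=1≤5, but the union has |W|=6.
So no modal formula (or set of formulas) defines exactly the |W|≤5 frames.

Not definable by any modal formula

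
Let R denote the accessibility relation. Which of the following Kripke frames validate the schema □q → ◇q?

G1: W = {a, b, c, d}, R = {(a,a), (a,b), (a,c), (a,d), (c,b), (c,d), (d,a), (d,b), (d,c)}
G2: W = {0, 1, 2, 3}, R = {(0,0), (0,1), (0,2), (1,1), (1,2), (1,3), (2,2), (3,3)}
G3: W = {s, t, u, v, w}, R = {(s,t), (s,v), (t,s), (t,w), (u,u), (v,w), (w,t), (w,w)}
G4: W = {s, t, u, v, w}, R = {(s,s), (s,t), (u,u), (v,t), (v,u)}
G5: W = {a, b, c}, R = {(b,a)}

G2, G3

This is the axiom for seriality; its first-order frame correspondent is ∀x ∃y Rxy.
G1: fails — world b has no successor.
G2: condition met.
G3: condition met.
G4: fails — world t has no successor.
G5: fails — world a has no successor.
Valid on: G2, G3.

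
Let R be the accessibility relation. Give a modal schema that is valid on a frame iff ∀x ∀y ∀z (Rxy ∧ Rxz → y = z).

This is partial functionality; the standard corresponding axiom is CD: ◇ψ → □ψ.
Suppose ◇ψ→□ψ is valid. Take Rxy, Rxz and set V(ψ)={y}. Then ◇ψ at x, so □ψ at x, so ψ at z, i.e. z=y.

◇ψ → □ψ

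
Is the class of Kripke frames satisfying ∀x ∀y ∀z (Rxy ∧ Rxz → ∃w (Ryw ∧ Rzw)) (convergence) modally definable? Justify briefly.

This is a Sahlqvist condition; the .2 axiom ◇□q → □◇q defines it.
Suppose ◇□q→□◇q is valid. Take Rxy, Rxz and set V(q)={w : Ryw}. Then □q at y so ◇□q at x, so □◇q at x, so ◇q at z, giving w with Rzw and Ryw.

Yes, by ◇□q → □◇q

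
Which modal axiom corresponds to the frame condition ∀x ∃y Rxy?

□ψ → ◇ψ

This is seriality; the standard corresponding axiom is D: □ψ → ◇ψ.
Suppose □ψ→◇ψ is valid. At any x set V(ψ)=W. Then □ψ at x, so ◇ψ at x, so x has a successor.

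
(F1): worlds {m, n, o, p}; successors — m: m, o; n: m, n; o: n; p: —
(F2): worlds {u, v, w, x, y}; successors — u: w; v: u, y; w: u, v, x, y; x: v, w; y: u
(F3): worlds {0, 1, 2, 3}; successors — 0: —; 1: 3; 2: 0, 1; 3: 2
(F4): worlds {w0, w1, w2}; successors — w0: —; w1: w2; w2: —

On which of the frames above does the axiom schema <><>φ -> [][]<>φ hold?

The schema corresponds to a generalized confluence (Geach) condition: forall x forall y forall z ((x R^2 y & x R^2 z) -> exists w (y = w & zRw)).
(F1): fails — mR²m, mR²o but no w with m=w and oRw.
(F2): fails — uR²u, uR²u but no t with u=t and uRt.
(F3): fails — 1R²2, 1R²2 but no w with 2=w and 2Rw.
(F4): satisfies the condition.
Valid on: (F4).

(F4)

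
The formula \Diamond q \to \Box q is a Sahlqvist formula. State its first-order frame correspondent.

partial functionality: \forall x \forall y \forall z (Rxy \wedge Rxz \to y = z)

This schema is the CD axiom.
Its frame correspondent is partial functionality — \forall x \forall y \forall z (Rxy \wedge Rxz \to y = z).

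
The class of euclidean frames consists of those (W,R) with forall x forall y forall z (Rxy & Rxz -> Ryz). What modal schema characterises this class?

◇ψ → □◇ψ

A defining formula is ◇ψ → □◇ψ (the 5 axiom).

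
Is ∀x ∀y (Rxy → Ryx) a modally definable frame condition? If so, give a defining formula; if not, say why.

Definable; p → □◇p defines it

The condition is symmetry. A defining modal formula is p → □◇p.
Suppose p→□◇p is valid. Take Rxy and set V(p)={x}. Then p at x, so □◇p at x, so ◇p at y, so some z with Ryz has p; z=x, i.e. Ryx.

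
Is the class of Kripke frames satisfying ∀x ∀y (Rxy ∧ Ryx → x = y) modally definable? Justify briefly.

No

If a class were modally definable it would be closed under surjective bounded morphisms (Goldblatt–Thomason).
The 6-cycle (worlds 0,1,2,3,4,5 with 0→1→2→3→4→5→0) is antisymmetric. Sending even-indexed worlds to • and odd-indexed worlds to ∘ is a surjective bounded morphism onto the two-world frame with •↔∘, which is not antisymmetric.
Hence antisymmetry is not modally definable.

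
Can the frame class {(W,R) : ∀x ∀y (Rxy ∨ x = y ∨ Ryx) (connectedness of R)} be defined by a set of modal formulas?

No — not modally definable

If a class were modally definable it would be closed under disjoint unions (Goldblatt–Thomason).
Take 3 disjoint single-world reflexive frames: each is trivially connected, but their disjoint union has 3 worlds with no edge between distinct components, so it is not connected.
So no modal formula (or set of formulas) defines exactly the connected frames.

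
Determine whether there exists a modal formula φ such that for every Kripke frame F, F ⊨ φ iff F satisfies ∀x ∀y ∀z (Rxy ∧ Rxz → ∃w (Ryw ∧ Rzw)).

This is a Sahlqvist condition; the .2 axiom ◇□p → □◇p defines it.

Yes — defined by ◇□p → □◇p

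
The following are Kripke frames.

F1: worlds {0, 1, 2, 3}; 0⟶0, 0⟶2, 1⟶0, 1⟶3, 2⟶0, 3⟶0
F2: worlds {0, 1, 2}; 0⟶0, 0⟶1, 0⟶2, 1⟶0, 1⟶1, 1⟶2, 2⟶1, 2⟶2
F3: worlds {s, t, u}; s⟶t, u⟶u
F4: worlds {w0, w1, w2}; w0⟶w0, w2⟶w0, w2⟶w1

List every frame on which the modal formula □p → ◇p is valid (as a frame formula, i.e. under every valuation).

The schema corresponds to seriality: ∀x ∃y Rxy.
F1: holds.
F2: holds.
F3: fails — world t has no successor.
F4: fails — world w1 has no successor.
Valid on: F1, F2.

F1, F2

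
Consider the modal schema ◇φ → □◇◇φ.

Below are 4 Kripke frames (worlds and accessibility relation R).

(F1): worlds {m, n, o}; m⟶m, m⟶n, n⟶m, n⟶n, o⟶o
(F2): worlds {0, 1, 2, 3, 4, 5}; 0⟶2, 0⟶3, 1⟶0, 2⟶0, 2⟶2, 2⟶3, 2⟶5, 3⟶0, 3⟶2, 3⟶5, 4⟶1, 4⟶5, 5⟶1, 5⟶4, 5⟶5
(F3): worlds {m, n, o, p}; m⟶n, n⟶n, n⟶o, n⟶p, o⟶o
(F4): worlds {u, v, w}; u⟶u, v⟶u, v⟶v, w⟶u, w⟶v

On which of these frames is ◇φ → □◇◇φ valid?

(F1)

The schema corresponds to a generalized confluence (Geach) condition: ∀x ∀y ∀z ((xRy ∧ xRz) → ∃w (y = w ∧ zR²w)).
(F1): condition met.
(F2): fails — 2R2, 2R5 but no w with 2=w and 5R²w.
(F3): fails — nRn, nRo but no w with n=w and oR²w.
(F4): fails — vRv, vRu but no t with v=t and uR²t.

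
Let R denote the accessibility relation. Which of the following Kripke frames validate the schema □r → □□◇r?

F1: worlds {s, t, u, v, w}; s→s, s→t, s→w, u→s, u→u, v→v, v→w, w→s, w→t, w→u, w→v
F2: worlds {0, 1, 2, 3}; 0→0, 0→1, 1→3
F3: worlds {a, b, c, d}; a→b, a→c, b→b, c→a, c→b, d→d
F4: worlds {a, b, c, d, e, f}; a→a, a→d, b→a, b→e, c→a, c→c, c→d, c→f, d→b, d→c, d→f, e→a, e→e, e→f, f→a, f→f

F3

The schema corresponds to a generalized confluence (Geach) condition: ∀x ∀z (xR²z → ∃w (xRw ∧ zRw)).
F1: fails — sR²t but no w* with sRw* and tRw*.
F2: fails — 0R²1 but no w with 0Rw and 1Rw.
F3: holds.
F4: fails — aR²d but no w with aRw and dRw.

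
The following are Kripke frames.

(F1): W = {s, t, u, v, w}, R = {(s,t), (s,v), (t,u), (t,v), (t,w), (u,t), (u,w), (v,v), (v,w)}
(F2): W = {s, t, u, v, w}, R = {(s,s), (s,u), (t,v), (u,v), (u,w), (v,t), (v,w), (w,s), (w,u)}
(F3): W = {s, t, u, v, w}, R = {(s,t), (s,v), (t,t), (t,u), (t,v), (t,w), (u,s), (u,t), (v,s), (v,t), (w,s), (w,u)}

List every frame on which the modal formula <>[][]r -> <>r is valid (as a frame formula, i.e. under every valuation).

(F2), (F3)

This is the axiom for a generalized confluence (Geach) condition; its first-order frame correspondent is forall x forall y (xRy -> exists w (y R^2 w & xRw)).
(F1): fails — tRw but no w* with wR²w* and tRw*.
(F2): satisfies the condition.
(F3): satisfies the condition.
Valid on: (F2), (F3).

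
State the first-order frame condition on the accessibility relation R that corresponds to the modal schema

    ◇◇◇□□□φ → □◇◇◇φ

This is a Sahlqvist (Geach-type) schema ◇^3□^3φ → □^1◇^3φ.
Minimal-valuation argument: fix x; take any y with xR^3y and any z with xR^1z. Set V(φ) to the set of worlds R-reachable from y in exactly 3 steps. Then □^3φ holds at y, so the antecedent holds at x; validity forces ◇^3φ at z, giving a w with zR^3w and yR^3w.
First-order correspondent: ∀x ∀y ∀z ((xR³y ∧ xRz) → ∃w (yR³w ∧ zR³w)).

∀x ∀y ∀z ((xR³y ∧ xRz) → ∃w (yR³w ∧ zR³w))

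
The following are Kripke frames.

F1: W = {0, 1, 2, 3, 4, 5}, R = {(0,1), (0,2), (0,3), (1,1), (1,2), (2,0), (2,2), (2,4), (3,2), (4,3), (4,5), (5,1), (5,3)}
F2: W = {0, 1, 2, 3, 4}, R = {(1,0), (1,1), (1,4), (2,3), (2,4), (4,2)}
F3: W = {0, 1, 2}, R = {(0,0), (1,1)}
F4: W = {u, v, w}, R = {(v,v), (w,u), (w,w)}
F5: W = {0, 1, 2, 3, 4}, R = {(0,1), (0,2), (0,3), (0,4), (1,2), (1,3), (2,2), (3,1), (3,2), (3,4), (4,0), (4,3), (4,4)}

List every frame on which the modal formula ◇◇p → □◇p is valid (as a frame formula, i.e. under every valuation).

Frame correspondent (Sahlqvist): ∀x ∀y ∀z ((xR²y ∧ xRz) → ∃w (y = w ∧ zRw)) — i.e. a generalized confluence (Geach) condition.
F1: fails — 0R²0, 0R1 but no w with 0=w and 1Rw.
F2: fails — 1R²0, 1R0 but no w with 0=w and 0Rw.
F3: ✓.
F4: fails — wR²u, wRu but no t with u=t and uRt.
F5: fails — 0R²0, 0R1 but no w with 0=w and 1Rw.
Valid on: F3.

F3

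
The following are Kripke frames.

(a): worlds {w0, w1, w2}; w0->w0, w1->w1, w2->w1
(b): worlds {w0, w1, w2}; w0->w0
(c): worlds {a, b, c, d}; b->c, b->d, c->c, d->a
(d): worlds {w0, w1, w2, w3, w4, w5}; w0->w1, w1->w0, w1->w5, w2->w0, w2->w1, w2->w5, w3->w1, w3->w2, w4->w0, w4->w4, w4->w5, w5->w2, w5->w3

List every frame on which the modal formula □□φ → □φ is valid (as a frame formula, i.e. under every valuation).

Frame correspondent (Sahlqvist): ∀x ∀y (Rxy → ∃z (Rxz ∧ Rzy)) — i.e. density.
(a): holds.
(b): holds.
(c): fails — Rda but no z with Rdz and Rza.
(d): fails — Rw1w5 but no z with Rw1z and Rzw5.
Valid on: (a), (b).

(a), (b)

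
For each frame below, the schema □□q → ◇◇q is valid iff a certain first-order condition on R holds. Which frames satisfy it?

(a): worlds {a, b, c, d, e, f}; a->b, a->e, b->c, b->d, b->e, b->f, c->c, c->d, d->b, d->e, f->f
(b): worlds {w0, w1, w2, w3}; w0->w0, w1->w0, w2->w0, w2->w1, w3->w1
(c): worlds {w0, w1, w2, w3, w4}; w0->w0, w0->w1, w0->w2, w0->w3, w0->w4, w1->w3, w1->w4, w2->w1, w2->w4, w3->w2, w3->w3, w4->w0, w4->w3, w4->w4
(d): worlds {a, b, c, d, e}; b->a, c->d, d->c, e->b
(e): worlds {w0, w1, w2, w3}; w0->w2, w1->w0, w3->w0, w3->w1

The schema corresponds to a generalized confluence (Geach) condition: ∀x ∃w (xR²w ∧ xR²w).
(a): fails — at e but no w with eR²w and eR²w.
(b): satisfies the condition.
(c): satisfies the condition.
(d): fails — at a but no w with aR²w and aR²w.
(e): fails — at w0 but no w with w0R²w and w0R²w.
Valid on: (b), (c).

(b), (c)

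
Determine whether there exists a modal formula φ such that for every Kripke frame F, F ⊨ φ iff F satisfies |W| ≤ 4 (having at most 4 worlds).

Modal frame validity is preserved under disjoint unions.
Any modal formula valid on each of 5 disjoint one-world frames is valid on their disjoint union (validity is preserved under disjoint unions). Each one-world frame has |W|=1≤4, but the union has |W|=5.
Hence having at most 4 worlds is not modally definable.

Not definable by any modal formula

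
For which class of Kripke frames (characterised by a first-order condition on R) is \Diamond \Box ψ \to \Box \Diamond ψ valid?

Suppose ◇□ψ→□◇ψ is valid. Take Rxy, Rxz and set V(ψ)={w : Ryw}. Then □ψ at y so ◇□ψ at x, so □◇ψ at x, so ◇ψ at z, giving w with Rzw and Ryw.
Conversely, on a frame with convergence the schema holds at every world under every valuation.
Frame condition: \forall x \forall y \forall z (Rxy \wedge Rxz \to \exists w (Ryw \wedge Rzw)).

Convergence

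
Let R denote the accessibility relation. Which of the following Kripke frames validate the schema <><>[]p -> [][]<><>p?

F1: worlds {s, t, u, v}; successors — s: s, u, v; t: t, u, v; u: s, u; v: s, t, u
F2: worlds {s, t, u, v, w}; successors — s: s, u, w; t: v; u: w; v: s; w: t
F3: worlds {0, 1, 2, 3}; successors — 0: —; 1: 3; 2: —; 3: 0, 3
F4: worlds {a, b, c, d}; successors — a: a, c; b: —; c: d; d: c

Frame correspondent (Sahlqvist): forall x forall y forall z ((x R^2 y & x R^2 z) -> exists w (yRw & z R^2 w)) — i.e. a generalized confluence (Geach) condition.
F1: condition met.
F2: fails — sR²s, sR²u but no w* with sRw* and uR²w*.
F3: fails — 1R²0, 1R²0 but no w with 0Rw and 0R²w.
F4: fails — aR²a, aR²d but no w with aRw and dR²w.

F1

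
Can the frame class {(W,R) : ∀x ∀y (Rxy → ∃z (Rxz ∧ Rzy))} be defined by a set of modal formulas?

Yes — defined by □□r → □r

This is a Sahlqvist condition; the C4 axiom □□r → □r defines it.
Suppose □□r→□r is valid. Take Rxy and set V(r)={w : xR²w}. Then □□r at x, so □r at x, so r at y, i.e. ∃z(Rxz∧Rzy).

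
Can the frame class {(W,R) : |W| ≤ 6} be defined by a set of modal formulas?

Not modally definable

If a class were modally definable it would be closed under disjoint unions (Goldblatt–Thomason).
Any modal formula valid on each of 7 disjoint one-world frames is valid on their disjoint union (validity is preserved under disjoint unions). Each one-world frame has |W|=1≤6, but the union has |W|=7.
So no modal formula (or set of formulas) defines exactly the |W|≤6 frames.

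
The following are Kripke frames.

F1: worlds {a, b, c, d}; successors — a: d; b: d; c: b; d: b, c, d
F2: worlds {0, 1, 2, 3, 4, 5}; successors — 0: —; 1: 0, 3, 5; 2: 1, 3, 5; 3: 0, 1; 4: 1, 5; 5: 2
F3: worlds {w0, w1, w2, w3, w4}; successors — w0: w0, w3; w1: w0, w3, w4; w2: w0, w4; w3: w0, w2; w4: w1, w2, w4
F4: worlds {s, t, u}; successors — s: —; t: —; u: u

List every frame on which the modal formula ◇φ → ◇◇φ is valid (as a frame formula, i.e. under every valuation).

This is the axiom for a generalized confluence (Geach) condition; its first-order frame correspondent is ∀x ∀y (xRy → ∃w (y = w ∧ xR²w)).
F1: fails — cRb but no w with b=w and cR²w.
F2: fails — 1R3 but no w with 3=w and 1R²w.
F3: fails — w3Rw2 but no w with w2=w and w3R²w.
F4: satisfies the condition.
Valid on: F4.

F4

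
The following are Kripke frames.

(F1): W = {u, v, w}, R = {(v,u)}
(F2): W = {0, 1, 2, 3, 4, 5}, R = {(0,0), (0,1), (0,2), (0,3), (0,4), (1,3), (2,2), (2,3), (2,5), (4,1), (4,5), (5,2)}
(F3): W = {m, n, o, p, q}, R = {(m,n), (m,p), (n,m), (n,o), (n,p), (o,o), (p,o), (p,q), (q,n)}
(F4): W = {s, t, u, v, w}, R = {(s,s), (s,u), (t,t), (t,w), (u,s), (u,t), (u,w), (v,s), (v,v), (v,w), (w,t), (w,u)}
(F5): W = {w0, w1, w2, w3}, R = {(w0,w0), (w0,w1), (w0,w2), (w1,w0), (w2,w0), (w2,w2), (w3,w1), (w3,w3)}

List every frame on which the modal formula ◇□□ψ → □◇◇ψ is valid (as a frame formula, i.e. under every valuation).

(F3), (F4), (F5)

This is the axiom for a generalized confluence (Geach) condition; its first-order frame correspondent is ∀x ∀y ∀z ((xRy ∧ xRz) → ∃w (yR²w ∧ zR²w)).
(F1): fails — vRu, vRu but no t with uR²t and uR²t.
(F2): fails — 0R0, 0R1 but no w with 0R²w and 1R²w.
(F3): holds.
(F4): holds.
(F5): holds.
Valid on: (F3), (F4), (F5).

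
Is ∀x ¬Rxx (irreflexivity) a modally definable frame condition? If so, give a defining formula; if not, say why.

Not definable by any modal formula

Any modally definable frame class is closed under surjective bounded morphisms.
The 4-cycle (worlds a,b,c,d with a→b→c→d→a) is irreflexive, and the map sending every world to a single reflexive point • is a surjective bounded morphism (forth: every edge maps to (•,•); back: every world has a successor). So any modal formula valid on the 4-cycle is also valid on the reflexive point, which is not irreflexive.
So the class is not modally definable.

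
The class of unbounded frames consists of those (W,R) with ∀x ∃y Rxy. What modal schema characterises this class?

This is seriality; the standard corresponding axiom is D: □s → ◇s.

□s → ◇s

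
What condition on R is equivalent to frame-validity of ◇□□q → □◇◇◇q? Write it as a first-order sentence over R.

This is a Sahlqvist (Geach-type) schema ◇^1□^2q → □^1◇^3q.
Minimal-valuation argument: fix x; take any y with xR^1y and any z with xR^1z. Set V(q) to the set of worlds R-reachable from y in exactly 2 steps. Then □^2q holds at y, so the antecedent holds at x; validity forces ◇^3q at z, giving a w with zR^3w and yR^2w.
First-order correspondent: ∀x ∀y ∀z ((xRy ∧ xRz) → ∃w (yR²w ∧ zR³w)).

∀x ∀y ∀z ((xRy ∧ xRz) → ∃w (yR²w ∧ zR³w))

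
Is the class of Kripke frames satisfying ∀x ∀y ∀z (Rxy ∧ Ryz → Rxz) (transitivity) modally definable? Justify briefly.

Definable; □r → □□r defines it

This is a Sahlqvist condition; the 4 axiom □r → □□r defines it.
Suppose □r→□□r is valid. Take Rxy, Ryz and set V(r)={w : Rxw}. Then □r at x, so □□r at x, so □r at y, so r at z, i.e. Rxz.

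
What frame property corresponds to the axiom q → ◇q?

Equivalently (dual form): □q → q.
Suppose □q→q is valid. At any x set V(q)={w : Rxw}. Then □q holds at x, so q holds at x, i.e. Rxx.

Reflexivity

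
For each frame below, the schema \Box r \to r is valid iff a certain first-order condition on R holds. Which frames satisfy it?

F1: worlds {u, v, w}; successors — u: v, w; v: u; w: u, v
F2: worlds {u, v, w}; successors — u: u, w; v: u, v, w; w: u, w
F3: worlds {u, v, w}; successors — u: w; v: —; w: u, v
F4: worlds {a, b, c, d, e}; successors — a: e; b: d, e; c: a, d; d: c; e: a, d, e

Frame correspondent (Sahlqvist): \forall x Rxx — i.e. reflexivity.
F1: fails — world u does not see itself.
F2: holds.
F3: fails — world u does not see itself.
F4: fails — world a does not see itself.
Valid on: F2.

F2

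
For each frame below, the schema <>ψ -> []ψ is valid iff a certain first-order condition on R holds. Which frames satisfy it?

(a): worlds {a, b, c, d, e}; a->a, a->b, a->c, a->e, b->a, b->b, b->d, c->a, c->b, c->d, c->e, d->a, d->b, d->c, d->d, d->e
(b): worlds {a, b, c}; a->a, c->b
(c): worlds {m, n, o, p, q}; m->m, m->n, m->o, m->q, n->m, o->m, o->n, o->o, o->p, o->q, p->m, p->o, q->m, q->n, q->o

The schema corresponds to partial functionality: forall x forall y forall z (Rxy & Rxz -> y = z).
(a): fails — a sees both a and b.
(b): condition met.
(c): fails — m sees both m and n.
Valid on: (b).

(b)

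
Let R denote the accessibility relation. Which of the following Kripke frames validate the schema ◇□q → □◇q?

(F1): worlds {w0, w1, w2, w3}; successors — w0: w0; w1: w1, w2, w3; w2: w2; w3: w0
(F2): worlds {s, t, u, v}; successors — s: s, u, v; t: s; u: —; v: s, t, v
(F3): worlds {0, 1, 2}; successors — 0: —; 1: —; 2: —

This is the axiom for convergence; its first-order frame correspondent is ∀x ∀y ∀z (Rxy ∧ Rxz → ∃w (Ryw ∧ Rzw)).
(F1): fails — Rw1w2 and Rw1w3 but w2 and w3 have no common successor.
(F2): fails — Rsv and Rsu but v and u have no common successor.
(F3): condition met.
Valid on: (F3).

(F3)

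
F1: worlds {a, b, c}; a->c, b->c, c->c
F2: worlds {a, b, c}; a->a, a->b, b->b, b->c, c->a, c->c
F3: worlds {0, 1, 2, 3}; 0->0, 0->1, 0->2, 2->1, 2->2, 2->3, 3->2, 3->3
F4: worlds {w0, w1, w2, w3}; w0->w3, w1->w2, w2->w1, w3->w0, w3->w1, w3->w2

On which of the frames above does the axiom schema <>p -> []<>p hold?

This is the axiom for the Euclidean property; its first-order frame correspondent is forall x forall y forall z (Rxy & Rxz -> Ryz).
F1: holds.
F2: fails — Rab and Raa but not Rba.
F3: fails — R02 and R00 but not R20.
F4: fails — Rw0w3 and Rw0w3 but not Rw3w3.

F1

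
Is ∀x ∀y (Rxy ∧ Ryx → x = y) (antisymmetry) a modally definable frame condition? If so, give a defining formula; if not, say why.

If a class were modally definable it would be closed under surjective bounded morphisms (Goldblatt–Thomason).
The 6-cycle (worlds s,t,u,v,w,x with s→t→u→v→w→x→s) is antisymmetric. Sending even-indexed worlds to s and odd-indexed worlds to t is a surjective bounded morphism onto the two-world frame with s↔t, which is not antisymmetric.
So the class is not modally definable.

No — not modally definable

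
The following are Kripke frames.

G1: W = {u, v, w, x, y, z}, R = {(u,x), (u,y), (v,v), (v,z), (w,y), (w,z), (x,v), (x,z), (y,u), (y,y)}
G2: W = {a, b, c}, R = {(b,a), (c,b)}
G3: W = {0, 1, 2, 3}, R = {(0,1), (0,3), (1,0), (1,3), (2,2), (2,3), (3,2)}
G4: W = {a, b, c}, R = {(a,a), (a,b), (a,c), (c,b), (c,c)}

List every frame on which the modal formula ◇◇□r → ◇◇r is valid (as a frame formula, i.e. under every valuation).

The schema corresponds to a generalized confluence (Geach) condition: ∀x ∀y (xR²y → ∃w (yRw ∧ xR²w)).
G1: fails — uR²z but no t with zRt and uR²t.
G2: fails — cR²a but no w with aRw and cR²w.
G3: ✓.
G4: fails — aR²b but no w with bRw and aR²w.

G3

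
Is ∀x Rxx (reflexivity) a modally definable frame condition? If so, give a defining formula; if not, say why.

Yes — defined by □p → p

This is a Sahlqvist condition; the T axiom □p → p defines it.
Suppose □p→p is valid. At any x set V(p)={w : Rxw}. Then □p holds at x, so p holds at x, i.e. Rxx.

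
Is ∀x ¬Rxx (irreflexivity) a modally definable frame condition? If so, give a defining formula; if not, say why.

Not modally definable

Any modally definable frame class is closed under surjective bounded morphisms.
The 5-cycle (worlds w0,w1,w2,w3,w4 with w0→w1→w2→w3→w4→w0) is irreflexive, and the map sending every world to a single reflexive point • is a surjective bounded morphism (forth: every edge maps to (•,•); back: every world has a successor). So any modal formula valid on the 5-cycle is also valid on the reflexive point, which is not irreflexive.
So the class is not modally definable.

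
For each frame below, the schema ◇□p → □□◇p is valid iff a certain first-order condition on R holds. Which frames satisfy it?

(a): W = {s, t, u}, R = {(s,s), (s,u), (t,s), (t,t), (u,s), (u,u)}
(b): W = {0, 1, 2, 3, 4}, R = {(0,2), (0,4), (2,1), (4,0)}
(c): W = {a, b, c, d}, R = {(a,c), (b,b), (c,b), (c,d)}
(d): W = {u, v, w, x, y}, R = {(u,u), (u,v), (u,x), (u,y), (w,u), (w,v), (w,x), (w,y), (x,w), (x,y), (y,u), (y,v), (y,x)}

This is the axiom for a generalized confluence (Geach) condition; its first-order frame correspondent is ∀x ∀y ∀z ((xRy ∧ xR²z) → ∃w (yRw ∧ zRw)).
(a): ✓.
(b): fails — 0R2, 0R²0 but no w with 2Rw and 0Rw.
(c): fails — aRc, aR²d but no w with cRw and dRw.
(d): fails — uRu, uR²v but no t with uRt and vRt.

(a)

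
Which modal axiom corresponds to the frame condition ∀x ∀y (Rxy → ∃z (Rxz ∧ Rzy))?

□□q → □q

A defining formula is □□q → □q (the C4 axiom).
Suppose □□q→□q is valid. Take Rxy and set V(q)={w : xR²w}. Then □□q at x, so □q at x, so q at y, i.e. ∃z(Rxz∧Rzy).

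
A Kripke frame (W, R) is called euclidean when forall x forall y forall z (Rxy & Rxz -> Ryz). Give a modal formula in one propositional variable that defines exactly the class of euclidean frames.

This is the Euclidean property; the standard corresponding axiom is 5: ◇r → □◇r.
Suppose ◇r→□◇r is valid. Take Rxy, Rxz and set V(r)={y}. Then ◇r at x, so □◇r at x, so ◇r at z, so some w with Rzw has r; w=y, i.e. Rzy. By symmetry of the argument, Ryz.

◇r → □◇r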